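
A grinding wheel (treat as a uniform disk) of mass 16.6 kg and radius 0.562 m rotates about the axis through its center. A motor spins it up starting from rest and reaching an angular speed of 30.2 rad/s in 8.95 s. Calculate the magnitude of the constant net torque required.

I = ½MR² = (1/2)(16.6)(0.562)² = 2.622 kg·m².
α = Δω/Δt = (30.2 − 0)/8.95 = 3.374 rad/s².
τ = Iα = (2.622)(3.374) = 8.846 N·m.

τ ≈ 8.85 N·m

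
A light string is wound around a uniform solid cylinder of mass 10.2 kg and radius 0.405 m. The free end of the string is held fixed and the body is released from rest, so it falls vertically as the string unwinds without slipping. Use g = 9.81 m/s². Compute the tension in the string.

Translation: Mg − T = Ma. Rotation about the center: TR = Iα with I = ½MR².
With a = αR: T = (I/R²)a = (1/2)M a, so Mg = (1 + 0.5000)Ma.
a = g/(1 + 0.5000) = 9.81/1.500 = 6.540 m/s².
T = 0.5000·M·a = (0.5000)(10.2)(6.540) = 33.35 N.

T ≈ 33.4 N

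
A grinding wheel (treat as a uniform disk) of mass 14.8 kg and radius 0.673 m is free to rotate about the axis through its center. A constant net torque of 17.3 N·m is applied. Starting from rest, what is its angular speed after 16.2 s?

I = ½MR² = (1/2)(14.8)(0.673)² = 3.352 kg·m².
α = τ/I = 17.3/3.352 = 5.162 rad/s².
ω = ω₀ + αt = 0 + (5.162)(16.2) = 83.62 rad/s.

ω ≈ 83.6 rad/s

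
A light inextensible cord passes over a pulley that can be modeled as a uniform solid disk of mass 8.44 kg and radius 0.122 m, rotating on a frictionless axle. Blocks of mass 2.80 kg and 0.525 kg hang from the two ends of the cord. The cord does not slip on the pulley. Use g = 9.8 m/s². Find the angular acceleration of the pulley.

I = ½MR² = (1/2)(8.44)(0.122)² = 0.06281 kg·m².
Heavier block: m₁g − T₁ = m₁a. Lighter block: T₂ − m₂g = m₂a.
Pulley: (T₁ − T₂)R = Iα = I(a/R), so T₁ − T₂ = (I/R²)a = (1/2)M_p a = 4.220·a.
Adding the three: (m₁ − m₂)g = (m₁ + m₂ + 4.220)a, so a = (2.80 − 0.525)(9.8)/(2.80 + 0.525 + 4.220) = 2.955 m/s².
α = a/R = 2.955/0.122 = 24.22 rad/s².

α ≈ 24.2 rad/s²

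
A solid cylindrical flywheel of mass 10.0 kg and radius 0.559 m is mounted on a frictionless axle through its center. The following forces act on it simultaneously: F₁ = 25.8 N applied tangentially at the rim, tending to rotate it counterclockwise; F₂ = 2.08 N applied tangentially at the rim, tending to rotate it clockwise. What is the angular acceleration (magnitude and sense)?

I = ½MR² = (1/2)(10.0)(0.559)² = 1.562 kg·m².
Taking counterclockwise as positive: τ₁ = +(25.8)(0.559) = +14.42 N·m; τ₂ = −(2.08)(0.559) = −1.163 N·m.
Net torque τ = 13.26 N·m.
α = τ/I = 13.26/1.562 = 8.487 rad/s².

α ≈ 8.49 rad/s², counterclockwise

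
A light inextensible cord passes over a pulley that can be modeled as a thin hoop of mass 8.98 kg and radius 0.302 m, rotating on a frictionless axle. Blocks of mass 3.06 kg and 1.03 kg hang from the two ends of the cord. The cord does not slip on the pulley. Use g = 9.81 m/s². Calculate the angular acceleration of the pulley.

I = MR² = (8.98)(0.302)² = 0.8190 kg·m².
Heavier block: m₁g − T₁ = m₁a. Lighter block: T₂ − m₂g = m₂a.
Pulley: (T₁ − T₂)R = Iα = I(a/R), so T₁ − T₂ = (I/R²)a = 1·M_p a = 8.980·a.
Adding the three: (m₁ − m₂)g = (m₁ + m₂ + 8.980)a, so a = (3.06 − 1.03)(9.81)/(3.06 + 1.03 + 8.980) = 1.524 m/s².
α = a/R = 1.524/0.302 = 5.045 rad/s².

α ≈ 5.05 rad/s²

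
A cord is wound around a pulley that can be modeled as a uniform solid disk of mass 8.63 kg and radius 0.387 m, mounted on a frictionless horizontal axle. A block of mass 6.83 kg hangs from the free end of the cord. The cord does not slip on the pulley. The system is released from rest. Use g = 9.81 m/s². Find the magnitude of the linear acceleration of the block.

I = ½MR² = (1/2)(8.63)(0.387)² = 0.6463 kg·m².
Block: mg − T = ma. Pulley: TR = Iα. No-slip: a = αR, so T = (I/R²)a = 4.315·a.
Then mg = (m + 4.315)a, so a = (6.83)(9.81)/(6.83 + 4.315) = 6.012 m/s².

a ≈ 6.01 m/s²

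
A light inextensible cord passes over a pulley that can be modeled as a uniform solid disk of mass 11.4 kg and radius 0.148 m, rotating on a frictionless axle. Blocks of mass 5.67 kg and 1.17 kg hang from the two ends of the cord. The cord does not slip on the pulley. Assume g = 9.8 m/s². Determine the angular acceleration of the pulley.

α ≈ 23.8 rad/s²

I = ½MR² = (1/2)(11.4)(0.148)² = 0.1249 kg·m².
Heavier block: m₁g − T₁ = m₁a. Lighter block: T₂ − m₂g = m₂a.
Pulley: (T₁ − T₂)R = Iα = I(a/R), so T₁ − T₂ = (I/R²)a = (1/2)M_p a = 5.700·a.
Adding the three: (m₁ − m₂)g = (m₁ + m₂ + 5.700)a, so a = (5.67 − 1.17)(9.8)/(5.67 + 1.17 + 5.700) = 3.517 m/s².
α = a/R = 3.517/0.148 = 23.76 rad/s².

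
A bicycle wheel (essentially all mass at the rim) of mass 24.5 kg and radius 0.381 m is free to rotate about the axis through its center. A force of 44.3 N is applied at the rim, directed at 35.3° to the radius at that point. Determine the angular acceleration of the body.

α ≈ 2.74 rad/s²

I = MR² = (24.5)(0.381)² = 3.556 kg·m².
Only the tangential component produces torque: τ = F R sinθ = (44.3)(0.381) sin 35.3° = 9.753 N·m.
From τ = Iα: α = 9.753/3.556 = 2.742 rad/s².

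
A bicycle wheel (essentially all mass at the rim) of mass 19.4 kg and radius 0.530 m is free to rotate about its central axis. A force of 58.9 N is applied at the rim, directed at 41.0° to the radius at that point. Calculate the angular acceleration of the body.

α ≈ 3.76 rad/s²

I = MR² = (19.4)(0.530)² = 5.449 kg·m².
Only the tangential component produces torque: τ = F R sinθ = (58.9)(0.530) sin 41.0° = 20.48 N·m.
From τ = Iα: α = 20.48/5.449 = 3.758 rad/s².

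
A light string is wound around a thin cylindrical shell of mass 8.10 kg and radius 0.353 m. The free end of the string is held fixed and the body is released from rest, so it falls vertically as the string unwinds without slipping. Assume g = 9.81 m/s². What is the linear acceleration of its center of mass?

Translation: Mg − T = Ma. Rotation about the center: TR = Iα with I = MR².
With a = αR: T = (I/R²)a = M a, so Mg = (1 + 1.000)Ma.
a = g/(1 + 1.000) = 9.81/2.000 = 4.905 m/s².

a ≈ 4.91 m/s²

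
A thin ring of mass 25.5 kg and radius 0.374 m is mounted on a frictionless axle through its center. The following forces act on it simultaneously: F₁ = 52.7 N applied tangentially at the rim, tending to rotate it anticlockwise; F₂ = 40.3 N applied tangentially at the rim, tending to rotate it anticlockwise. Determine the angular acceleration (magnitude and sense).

α ≈ 9.75 rad/s², anticlockwise

I = MR² = (25.5)(0.374)² = 3.567 kg·m².
Taking anticlockwise as positive: τ₁ = +(52.7)(0.374) = +19.71 N·m; τ₂ = +(40.3)(0.374) = +15.07 N·m.
Net torque τ = 34.78 N·m.
α = τ/I = 34.78/3.567 = 9.751 rad/s².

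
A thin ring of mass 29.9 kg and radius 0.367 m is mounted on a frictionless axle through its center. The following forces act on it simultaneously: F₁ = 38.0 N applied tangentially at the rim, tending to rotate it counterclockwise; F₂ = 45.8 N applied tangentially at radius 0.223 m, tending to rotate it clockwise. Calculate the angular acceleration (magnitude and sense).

α ≈ 0.927 rad/s², counterclockwise

I = MR² = (29.9)(0.367)² = 4.027 kg·m².
Taking counterclockwise as positive: τ₁ = +(38.0)(0.367) = +13.95 N·m; τ₂ = −(45.8)(0.223) = −10.21 N·m.
Net torque τ = 3.733 N·m.
α = τ/I = 3.733/4.027 = 0.9268 rad/s².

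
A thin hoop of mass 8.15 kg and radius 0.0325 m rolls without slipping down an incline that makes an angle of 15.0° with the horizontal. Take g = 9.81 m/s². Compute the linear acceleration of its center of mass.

a ≈ 1.27 m/s²

Translation along the incline: Mg sinθ − f = Ma.
Rotation about the center: fR = Iα with I = MR². No-slip gives a = αR, so f = (I/R²)a = M a.
Substituting: Mg sinθ = (1 + 1.000)Ma, so a = g sinθ/(1 + 1.000) = (9.81) sin 15.0° / 2.000 = 1.270 m/s².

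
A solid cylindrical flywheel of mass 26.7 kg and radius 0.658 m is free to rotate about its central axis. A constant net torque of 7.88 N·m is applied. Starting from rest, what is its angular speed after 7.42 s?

ω ≈ 10.1 rad/s

I = ½MR² = (1/2)(26.7)(0.658)² = 5.780 kg·m².
α = τ/I = 7.88/5.780 = 1.363 rad/s².
ω = ω₀ + αt = 0 + (1.363)(7.42) = 10.12 rad/s.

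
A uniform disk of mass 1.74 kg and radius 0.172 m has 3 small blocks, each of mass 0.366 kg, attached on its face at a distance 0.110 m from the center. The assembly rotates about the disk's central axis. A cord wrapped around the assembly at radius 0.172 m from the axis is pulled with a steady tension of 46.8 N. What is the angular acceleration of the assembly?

I_disk = ½MR² = ½(1.74)(0.172)² = 0.02574 kg·m².
I_blocks = 3·m·r² = 3(0.366)(0.110)² = 0.01329 kg·m².
Total I = 0.03902 kg·m².
τ = F r = (46.8)(0.172) = 8.050 N·m.
α = τ/I = 8.050/0.03902 = 206.3 rad/s².

α ≈ 206 rad/s²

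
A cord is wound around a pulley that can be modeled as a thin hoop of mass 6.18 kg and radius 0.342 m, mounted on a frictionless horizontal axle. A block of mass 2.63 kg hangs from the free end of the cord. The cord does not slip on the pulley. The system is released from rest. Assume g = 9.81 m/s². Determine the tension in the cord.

T ≈ 18.1 N

I = MR² = (6.18)(0.342)² = 0.7228 kg·m².
Block: mg − T = ma. Pulley: TR = Iα. No-slip: a = αR, so T = (I/R²)a = 6.180·a.
Then mg = (m + 6.180)a, so a = (2.63)(9.81)/(2.63 + 6.180) = 2.929 m/s².
T = 6.180·a = 18.10 N.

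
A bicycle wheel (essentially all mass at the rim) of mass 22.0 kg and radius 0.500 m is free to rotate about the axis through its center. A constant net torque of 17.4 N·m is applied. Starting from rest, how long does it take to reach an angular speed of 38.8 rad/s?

t ≈ 12.3 s

I = MR² = (22.0)(0.500)² = 5.500 kg·m².
α = τ/I = 17.4/5.500 = 3.164 rad/s².
ω = αt ⇒ t = ω/α = 38.8/3.164 = 12.26 s.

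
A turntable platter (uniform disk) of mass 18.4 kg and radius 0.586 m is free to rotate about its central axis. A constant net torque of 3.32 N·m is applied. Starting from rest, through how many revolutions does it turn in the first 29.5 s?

I = ½MR² = (1/2)(18.4)(0.586)² = 3.159 kg·m².
α = τ/I = 3.32/3.159 = 1.051 rad/s².
θ = ½αt² = ½(1.051)(29.5)² = 457.3 rad.
Revolutions = θ/(2π) = 72.78.

≈ 72.8 revolutions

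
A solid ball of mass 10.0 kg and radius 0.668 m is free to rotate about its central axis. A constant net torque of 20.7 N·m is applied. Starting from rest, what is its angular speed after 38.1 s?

ω ≈ 442 rad/s

I = (2/5)MR² = (2/5)(10.0)(0.668)² = 1.785 kg·m².
α = τ/I = 20.7/1.785 = 11.60 rad/s².
ω = ω₀ + αt = 0 + (11.60)(38.1) = 441.9 rad/s.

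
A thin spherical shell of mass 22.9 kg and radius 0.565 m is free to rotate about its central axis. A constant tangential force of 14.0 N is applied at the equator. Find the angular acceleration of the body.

α ≈ 1.62 rad/s²

I = (2/3)MR² = (2/3)(22.9)(0.565)² = 4.874 kg·m².
τ = F R = (14.0)(0.565) = 7.910 N·m.
From τ = Iα: α = 7.910/4.874 = 1.623 rad/s².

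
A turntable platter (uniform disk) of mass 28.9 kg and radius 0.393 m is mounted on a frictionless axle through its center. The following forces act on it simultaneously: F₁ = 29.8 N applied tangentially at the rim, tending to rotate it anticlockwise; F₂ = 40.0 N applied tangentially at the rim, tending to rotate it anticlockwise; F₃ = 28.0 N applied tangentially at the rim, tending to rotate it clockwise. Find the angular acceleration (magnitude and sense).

α ≈ 7.36 rad/s², anticlockwise

I = ½MR² = (1/2)(28.9)(0.393)² = 2.232 kg·m².
Taking anticlockwise as positive: τ₁ = +(29.8)(0.393) = +11.71 N·m; τ₂ = +(40.0)(0.393) = +15.72 N·m; τ₃ = −(28.0)(0.393) = −11.00 N·m.
Net torque τ = 16.43 N·m.
α = τ/I = 16.43/2.232 = 7.361 rad/s².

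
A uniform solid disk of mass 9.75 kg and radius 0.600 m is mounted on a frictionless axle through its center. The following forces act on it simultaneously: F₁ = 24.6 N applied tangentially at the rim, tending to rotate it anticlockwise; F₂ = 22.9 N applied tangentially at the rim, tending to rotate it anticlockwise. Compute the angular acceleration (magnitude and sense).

α ≈ 16.2 rad/s², anticlockwise

I = ½MR² = (1/2)(9.75)(0.600)² = 1.755 kg·m².
Taking anticlockwise as positive: τ₁ = +(24.6)(0.600) = +14.76 N·m; τ₂ = +(22.9)(0.600) = +13.74 N·m.
Net torque τ = 28.50 N·m.
α = τ/I = 28.50/1.755 = 16.24 rad/s².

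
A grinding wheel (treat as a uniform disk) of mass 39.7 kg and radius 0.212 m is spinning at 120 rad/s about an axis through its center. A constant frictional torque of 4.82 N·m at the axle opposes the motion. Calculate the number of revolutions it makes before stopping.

≈ 212 revolutions

I = ½MR² = (1/2)(39.7)(0.212)² = 0.8921 kg·m².
The net torque has magnitude 4.82 N·m, opposing ω.
|α| = τ/I = 4.820/0.8921 = 5.403 rad/s² (deceleration).
ω² = ω₀² − 2|α|θ with ω = 0 ⇒ θ = ω₀²/(2|α|) = 1333 rad = 212.1 rev.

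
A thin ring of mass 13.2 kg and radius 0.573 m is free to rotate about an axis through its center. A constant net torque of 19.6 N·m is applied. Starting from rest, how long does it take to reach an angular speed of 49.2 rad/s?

t ≈ 10.9 s

I = MR² = (13.2)(0.573)² = 4.334 kg·m².
α = τ/I = 19.6/4.334 = 4.522 rad/s².
ω = αt ⇒ t = ω/α = 49.2/4.522 = 10.88 s.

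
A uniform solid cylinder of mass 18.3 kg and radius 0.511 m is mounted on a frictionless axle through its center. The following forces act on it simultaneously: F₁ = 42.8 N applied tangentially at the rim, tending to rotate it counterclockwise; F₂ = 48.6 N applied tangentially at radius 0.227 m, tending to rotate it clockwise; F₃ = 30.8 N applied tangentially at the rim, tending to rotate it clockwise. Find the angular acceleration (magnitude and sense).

I = ½MR² = (1/2)(18.3)(0.511)² = 2.389 kg·m².
Taking counterclockwise as positive: τ₁ = +(42.8)(0.511) = +21.87 N·m; τ₂ = −(48.6)(0.227) = −11.03 N·m; τ₃ = −(30.8)(0.511) = −15.74 N·m.
Net torque τ = -4.900 N·m.
α = τ/I = -4.900/2.389 = -2.051 rad/s².

α ≈ 2.05 rad/s², clockwise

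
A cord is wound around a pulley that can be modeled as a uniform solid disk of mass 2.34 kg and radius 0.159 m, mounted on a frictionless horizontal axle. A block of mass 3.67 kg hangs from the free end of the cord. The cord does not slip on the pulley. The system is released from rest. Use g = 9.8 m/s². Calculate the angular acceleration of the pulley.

I = ½MR² = (1/2)(2.34)(0.159)² = 0.02958 kg·m².
Block: mg − T = ma. Pulley: TR = Iα. No-slip: a = αR, so T = (I/R²)a = 1.170·a.
Then mg = (m + 1.170)a, so a = (3.67)(9.8)/(3.67 + 1.170) = 7.431 m/s².
α = a/R = 7.431/0.159 = 46.74 rad/s².

α ≈ 46.7 rad/s²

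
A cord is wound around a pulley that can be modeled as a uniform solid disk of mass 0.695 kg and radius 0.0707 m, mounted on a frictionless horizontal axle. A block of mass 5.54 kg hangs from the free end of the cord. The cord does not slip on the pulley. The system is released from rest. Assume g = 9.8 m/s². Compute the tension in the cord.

T ≈ 3.20 N

I = ½MR² = (1/2)(0.695)(0.0707)² = 0.001737 kg·m².
Block: mg − T = ma. Pulley: TR = Iα. No-slip: a = αR, so T = (I/R²)a = 0.3475·a.
Then mg = (m + 0.3475)a, so a = (5.54)(9.8)/(5.54 + 0.3475) = 9.222 m/s².
T = 0.3475·a = 3.204 N.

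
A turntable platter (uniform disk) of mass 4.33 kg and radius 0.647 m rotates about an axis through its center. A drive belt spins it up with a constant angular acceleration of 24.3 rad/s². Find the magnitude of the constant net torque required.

τ ≈ 22.0 N·m

I = ½MR² = (1/2)(4.33)(0.647)² = 0.9063 kg·m².
τ = Iα = (0.9063)(24.30) = 22.02 N·m.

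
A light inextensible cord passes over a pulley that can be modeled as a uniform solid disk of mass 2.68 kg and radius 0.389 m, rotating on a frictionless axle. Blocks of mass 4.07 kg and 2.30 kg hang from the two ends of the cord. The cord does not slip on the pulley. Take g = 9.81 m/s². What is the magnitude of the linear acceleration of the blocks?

a ≈ 2.25 m/s²

I = ½MR² = (1/2)(2.68)(0.389)² = 0.2028 kg·m².
Heavier block: m₁g − T₁ = m₁a. Lighter block: T₂ − m₂g = m₂a.
Pulley: (T₁ − T₂)R = Iα = I(a/R), so T₁ − T₂ = (I/R²)a = (1/2)M_p a = 1.340·a.
Adding the three: (m₁ − m₂)g = (m₁ + m₂ + 1.340)a, so a = (4.07 − 2.30)(9.81)/(4.07 + 2.30 + 1.340) = 2.252 m/s².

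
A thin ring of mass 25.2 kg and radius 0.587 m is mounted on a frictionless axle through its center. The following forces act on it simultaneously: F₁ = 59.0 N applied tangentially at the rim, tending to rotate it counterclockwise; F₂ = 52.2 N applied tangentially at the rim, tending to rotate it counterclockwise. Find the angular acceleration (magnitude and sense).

I = MR² = (25.2)(0.587)² = 8.683 kg·m².
Taking counterclockwise as positive: τ₁ = +(59.0)(0.587) = +34.63 N·m; τ₂ = +(52.2)(0.587) = +30.64 N·m.
Net torque τ = 65.27 N·m.
α = τ/I = 65.27/8.683 = 7.517 rad/s².

α ≈ 7.52 rad/s², counterclockwise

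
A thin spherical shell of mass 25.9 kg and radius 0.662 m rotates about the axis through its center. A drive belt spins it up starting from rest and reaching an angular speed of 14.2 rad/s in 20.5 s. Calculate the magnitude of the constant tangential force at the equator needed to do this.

I = (2/3)MR² = (2/3)(25.9)(0.662)² = 7.567 kg·m².
α = Δω/Δt = (14.2 − 0)/20.5 = 0.6927 rad/s².
The required torque is τ = Iα = (7.567)(0.6927) = 5.242 N·m.
A tangential force at the equator gives τ = FR, so F = τ/R = 5.242/0.662 = 7.918 N.

F ≈ 7.92 N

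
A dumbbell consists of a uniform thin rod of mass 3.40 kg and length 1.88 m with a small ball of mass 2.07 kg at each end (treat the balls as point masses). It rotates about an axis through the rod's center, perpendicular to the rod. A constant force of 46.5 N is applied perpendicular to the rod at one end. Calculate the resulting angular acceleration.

α ≈ 9.38 rad/s²

I_rod = (1/12)ML² = (1/12)(3.40)(1.88)² = 1.001 kg·m².
I_balls = 2·m·(L/2)² = 2(2.07)(0.9400)² = 3.658 kg·m².
Total I = 4.660 kg·m².
τ = F·(L/2) = (46.5)(0.940) = 43.71 N·m.
α = τ/I = 43.71/4.660 = 9.381 rad/s².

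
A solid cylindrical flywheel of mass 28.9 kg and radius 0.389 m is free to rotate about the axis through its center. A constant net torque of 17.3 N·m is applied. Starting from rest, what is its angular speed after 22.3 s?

ω ≈ 176 rad/s

I = ½MR² = (1/2)(28.9)(0.389)² = 2.187 kg·m².
α = τ/I = 17.3/2.187 = 7.912 rad/s².
ω = ω₀ + αt = 0 + (7.912)(22.3) = 176.4 rad/s.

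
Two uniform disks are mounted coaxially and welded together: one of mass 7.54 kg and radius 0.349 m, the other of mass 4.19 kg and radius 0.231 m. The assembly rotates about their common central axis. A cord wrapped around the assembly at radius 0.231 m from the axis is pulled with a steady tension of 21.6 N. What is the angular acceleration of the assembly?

I = ½M₁R₁² + ½M₂R₂² = ½(7.54)(0.349)² + ½(4.19)(0.231)² = 0.5710 kg·m².
τ = F r = (21.6)(0.231) = 4.990 N·m.
α = τ/I = 4.990/0.5710 = 8.739 rad/s².

α ≈ 8.74 rad/s²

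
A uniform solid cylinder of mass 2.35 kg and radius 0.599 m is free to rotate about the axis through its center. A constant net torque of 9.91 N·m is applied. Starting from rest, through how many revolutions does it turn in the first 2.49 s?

≈ 11.6 revolutions

I = ½MR² = (1/2)(2.35)(0.599)² = 0.4216 kg·m².
α = τ/I = 9.91/0.4216 = 23.51 rad/s².
θ = ½αt² = ½(23.51)(2.49)² = 72.87 rad.
Revolutions = θ/(2π) = 11.60.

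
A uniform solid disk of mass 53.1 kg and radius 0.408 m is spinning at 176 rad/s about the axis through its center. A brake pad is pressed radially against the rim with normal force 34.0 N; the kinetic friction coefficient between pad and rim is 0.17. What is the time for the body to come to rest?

I = ½MR² = (1/2)(53.1)(0.408)² = 4.420 kg·m².
Friction force f = μN = (0.17)(34.0) = 5.780 N at the rim; torque magnitude τ = fR = 2.358 N·m, opposing ω.
|α| = τ/I = 2.358/4.420 = 0.5336 rad/s² (deceleration).
0 = ω₀ − |α|t ⇒ t = ω₀/|α| = 176/0.5336 = 329.8 s.

t ≈ 330 s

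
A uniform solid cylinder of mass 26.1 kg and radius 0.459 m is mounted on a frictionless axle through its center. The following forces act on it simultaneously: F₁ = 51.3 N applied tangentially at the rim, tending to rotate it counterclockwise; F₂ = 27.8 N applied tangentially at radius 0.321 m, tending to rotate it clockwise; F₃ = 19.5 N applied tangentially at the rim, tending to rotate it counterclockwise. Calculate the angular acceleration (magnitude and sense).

α ≈ 8.57 rad/s², counterclockwise

I = ½MR² = (1/2)(26.1)(0.459)² = 2.749 kg·m².
Taking counterclockwise as positive: τ₁ = +(51.3)(0.459) = +23.55 N·m; τ₂ = −(27.8)(0.321) = −8.924 N·m; τ₃ = +(19.5)(0.459) = +8.950 N·m.
Net torque τ = 23.57 N·m.
α = τ/I = 23.57/2.749 = 8.574 rad/s².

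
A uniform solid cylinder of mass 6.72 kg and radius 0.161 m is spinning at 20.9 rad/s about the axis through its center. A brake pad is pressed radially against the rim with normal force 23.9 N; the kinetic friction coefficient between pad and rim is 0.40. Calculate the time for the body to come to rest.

t ≈ 1.18 s

I = ½MR² = (1/2)(6.72)(0.161)² = 0.08709 kg·m².
Friction force f = μN = (0.40)(23.9) = 9.560 N at the rim; torque magnitude τ = fR = 1.539 N·m, opposing ω.
|α| = τ/I = 1.539/0.08709 = 17.67 rad/s² (deceleration).
0 = ω₀ − |α|t ⇒ t = ω₀/|α| = 20.9/17.67 = 1.183 s.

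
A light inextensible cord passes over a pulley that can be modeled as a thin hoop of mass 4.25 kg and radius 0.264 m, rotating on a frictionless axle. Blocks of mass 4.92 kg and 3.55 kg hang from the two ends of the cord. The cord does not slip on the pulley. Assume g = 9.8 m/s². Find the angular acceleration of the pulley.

I = MR² = (4.25)(0.264)² = 0.2962 kg·m².
Heavier block: m₁g − T₁ = m₁a. Lighter block: T₂ − m₂g = m₂a.
Pulley: (T₁ − T₂)R = Iα = I(a/R), so T₁ − T₂ = (I/R²)a = 1·M_p a = 4.250·a.
Adding the three: (m₁ − m₂)g = (m₁ + m₂ + 4.250)a, so a = (4.92 − 3.55)(9.8)/(4.92 + 3.55 + 4.250) = 1.056 m/s².
α = a/R = 1.056/0.264 = 3.998 rad/s².

α ≈ 4.00 rad/s²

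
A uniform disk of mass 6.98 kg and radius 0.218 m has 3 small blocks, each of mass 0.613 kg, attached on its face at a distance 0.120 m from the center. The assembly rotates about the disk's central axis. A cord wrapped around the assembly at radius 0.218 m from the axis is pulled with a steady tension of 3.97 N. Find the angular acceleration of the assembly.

I_disk = ½MR² = ½(6.98)(0.218)² = 0.1659 kg·m².
I_blocks = 3·m·r² = 3(0.613)(0.120)² = 0.02648 kg·m².
Total I = 0.1923 kg·m².
τ = F r = (3.97)(0.218) = 0.8655 N·m.
α = τ/I = 0.8655/0.1923 = 4.500 rad/s².

α ≈ 4.50 rad/s²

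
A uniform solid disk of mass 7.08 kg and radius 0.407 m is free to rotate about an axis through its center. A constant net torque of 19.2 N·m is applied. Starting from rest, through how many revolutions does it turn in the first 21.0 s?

I = ½MR² = (1/2)(7.08)(0.407)² = 0.5864 kg·m².
α = τ/I = 19.2/0.5864 = 32.74 rad/s².
θ = ½αt² = ½(32.74)(21.0)² = 7220 rad.
Revolutions = θ/(2π) = 1149.

≈ 1150 revolutions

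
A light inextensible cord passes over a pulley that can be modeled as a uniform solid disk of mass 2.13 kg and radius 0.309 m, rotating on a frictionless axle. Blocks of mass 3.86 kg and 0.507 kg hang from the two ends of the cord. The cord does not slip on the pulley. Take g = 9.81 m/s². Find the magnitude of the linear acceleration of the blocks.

I = ½MR² = (1/2)(2.13)(0.309)² = 0.1017 kg·m².
Heavier block: m₁g − T₁ = m₁a. Lighter block: T₂ − m₂g = m₂a.
Pulley: (T₁ − T₂)R = Iα = I(a/R), so T₁ − T₂ = (I/R²)a = (1/2)M_p a = 1.065·a.
Adding the three: (m₁ − m₂)g = (m₁ + m₂ + 1.065)a, so a = (3.86 − 0.507)(9.81)/(3.86 + 0.507 + 1.065) = 6.055 m/s².

a ≈ 6.06 m/s²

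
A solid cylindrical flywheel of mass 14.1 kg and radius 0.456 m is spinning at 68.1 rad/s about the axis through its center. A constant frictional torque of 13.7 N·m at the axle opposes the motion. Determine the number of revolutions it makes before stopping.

≈ 39.5 revolutions

I = ½MR² = (1/2)(14.1)(0.456)² = 1.466 kg·m².
The net torque has magnitude 13.7 N·m, opposing ω.
|α| = τ/I = 13.70/1.466 = 9.345 rad/s² (deceleration).
ω² = ω₀² − 2|α|θ with ω = 0 ⇒ θ = ω₀²/(2|α|) = 248.1 rad = 39.49 rev.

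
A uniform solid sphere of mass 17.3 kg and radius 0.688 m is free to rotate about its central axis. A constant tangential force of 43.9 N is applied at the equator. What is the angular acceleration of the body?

α ≈ 9.22 rad/s²

I = (2/5)MR² = (2/5)(17.3)(0.688)² = 3.276 kg·m².
τ = F R = (43.9)(0.688) = 30.20 N·m.
From τ = Iα: α = 30.20/3.276 = 9.221 rad/s².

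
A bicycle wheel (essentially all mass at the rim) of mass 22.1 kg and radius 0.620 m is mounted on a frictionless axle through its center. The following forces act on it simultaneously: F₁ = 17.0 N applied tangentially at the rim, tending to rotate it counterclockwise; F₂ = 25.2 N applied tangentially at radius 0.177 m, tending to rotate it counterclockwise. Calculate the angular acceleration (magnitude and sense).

I = MR² = (22.1)(0.620)² = 8.495 kg·m².
Taking counterclockwise as positive: τ₁ = +(17.0)(0.620) = +10.54 N·m; τ₂ = +(25.2)(0.177) = +4.460 N·m.
Net torque τ = 15.00 N·m.
α = τ/I = 15.00/8.495 = 1.766 rad/s².

α ≈ 1.77 rad/s², counterclockwise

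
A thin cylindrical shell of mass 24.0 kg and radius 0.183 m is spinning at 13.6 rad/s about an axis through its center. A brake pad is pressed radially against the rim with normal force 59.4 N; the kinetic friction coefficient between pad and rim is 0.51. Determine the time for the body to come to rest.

I = MR² = (24.0)(0.183)² = 0.8037 kg·m².
Friction force f = μN = (0.51)(59.4) = 30.29 N at the rim; torque magnitude τ = fR = 5.544 N·m, opposing ω.
|α| = τ/I = 5.544/0.8037 = 6.898 rad/s² (deceleration).
0 = ω₀ − |α|t ⇒ t = ω₀/|α| = 13.6/6.898 = 1.972 s.

t ≈ 1.97 s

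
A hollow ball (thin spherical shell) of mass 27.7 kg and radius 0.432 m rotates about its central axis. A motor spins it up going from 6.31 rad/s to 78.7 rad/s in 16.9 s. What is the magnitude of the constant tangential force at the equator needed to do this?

I = (2/3)MR² = (2/3)(27.7)(0.432)² = 3.446 kg·m².
α = Δω/Δt = (78.7 − 6.31)/16.9 = 4.283 rad/s².
The required torque is τ = Iα = (3.446)(4.283) = 14.76 N·m.
A tangential force at the equator gives τ = FR, so F = τ/R = 14.76/0.432 = 34.17 N.

F ≈ 34.2 N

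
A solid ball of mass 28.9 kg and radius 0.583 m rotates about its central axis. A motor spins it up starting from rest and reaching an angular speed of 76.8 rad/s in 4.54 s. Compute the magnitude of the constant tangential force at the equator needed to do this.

I = (2/5)MR² = (2/5)(28.9)(0.583)² = 3.929 kg·m².
α = Δω/Δt = (76.8 − 0)/4.54 = 16.92 rad/s².
The required torque is τ = Iα = (3.929)(16.92) = 66.47 N·m.
A tangential force at the equator gives τ = FR, so F = τ/R = 66.47/0.583 = 114.0 N.

F ≈ 114 N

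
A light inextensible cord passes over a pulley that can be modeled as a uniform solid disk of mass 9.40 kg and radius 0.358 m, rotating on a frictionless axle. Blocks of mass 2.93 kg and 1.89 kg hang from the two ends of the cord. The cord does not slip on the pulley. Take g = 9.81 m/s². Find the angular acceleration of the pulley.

I = ½MR² = (1/2)(9.40)(0.358)² = 0.6024 kg·m².
Heavier block: m₁g − T₁ = m₁a. Lighter block: T₂ − m₂g = m₂a.
Pulley: (T₁ − T₂)R = Iα = I(a/R), so T₁ − T₂ = (I/R²)a = (1/2)M_p a = 4.700·a.
Adding the three: (m₁ − m₂)g = (m₁ + m₂ + 4.700)a, so a = (2.93 − 1.89)(9.81)/(2.93 + 1.89 + 4.700) = 1.072 m/s².
α = a/R = 1.072/0.358 = 2.994 rad/s².

α ≈ 2.99 rad/s²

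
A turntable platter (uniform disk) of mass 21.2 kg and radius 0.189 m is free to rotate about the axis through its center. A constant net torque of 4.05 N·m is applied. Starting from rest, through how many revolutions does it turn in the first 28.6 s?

≈ 696 revolutions

I = ½MR² = (1/2)(21.2)(0.189)² = 0.3786 kg·m².
α = τ/I = 4.05/0.3786 = 10.70 rad/s².
θ = ½αt² = ½(10.70)(28.6)² = 4374 rad.
Revolutions = θ/(2π) = 696.2.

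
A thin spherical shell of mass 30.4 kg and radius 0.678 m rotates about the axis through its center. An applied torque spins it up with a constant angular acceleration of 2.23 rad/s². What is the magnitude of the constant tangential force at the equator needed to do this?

F ≈ 30.6 N

I = (2/3)MR² = (2/3)(30.4)(0.678)² = 9.316 kg·m².
The required torque is τ = Iα = (9.316)(2.230) = 20.78 N·m.
A tangential force at the equator gives τ = FR, so F = τ/R = 20.78/0.678 = 30.64 N.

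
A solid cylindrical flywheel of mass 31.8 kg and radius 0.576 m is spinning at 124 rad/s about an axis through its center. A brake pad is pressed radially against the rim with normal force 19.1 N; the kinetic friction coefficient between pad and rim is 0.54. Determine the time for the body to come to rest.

I = ½MR² = (1/2)(31.8)(0.576)² = 5.275 kg·m².
Friction force f = μN = (0.54)(19.1) = 10.31 N at the rim; torque magnitude τ = fR = 5.941 N·m, opposing ω.
|α| = τ/I = 5.941/5.275 = 1.126 rad/s² (deceleration).
0 = ω₀ − |α|t ⇒ t = ω₀/|α| = 124/1.126 = 110.1 s.

t ≈ 110 s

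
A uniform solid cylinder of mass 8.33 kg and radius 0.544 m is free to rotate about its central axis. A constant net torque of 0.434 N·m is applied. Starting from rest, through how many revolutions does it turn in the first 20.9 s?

I = ½MR² = (1/2)(8.33)(0.544)² = 1.233 kg·m².
α = τ/I = 0.434/1.233 = 0.3521 rad/s².
θ = ½αt² = ½(0.3521)(20.9)² = 76.90 rad.
Revolutions = θ/(2π) = 12.24.

≈ 12.2 revolutions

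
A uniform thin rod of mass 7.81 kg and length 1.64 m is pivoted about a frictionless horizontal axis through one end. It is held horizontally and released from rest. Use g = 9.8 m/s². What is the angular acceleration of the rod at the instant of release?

α ≈ 8.96 rad/s²

About the pivot, I = (1/3)ML² = (1/3)(7.81)(1.64)² = 7.002 kg·m².
The weight acts at the center, a distance L/2 = 0.8200 m from the pivot; τ = Mg(L/2) = 62.76 N·m.
α = τ/I = 62.76/7.002 = 8.963 rad/s².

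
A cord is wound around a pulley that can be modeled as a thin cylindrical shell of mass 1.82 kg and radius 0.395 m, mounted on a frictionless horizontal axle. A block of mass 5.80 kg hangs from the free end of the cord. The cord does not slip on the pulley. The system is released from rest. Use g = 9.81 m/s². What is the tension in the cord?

I = MR² = (1.82)(0.395)² = 0.2840 kg·m².
Block: mg − T = ma. Pulley: TR = Iα. No-slip: a = αR, so T = (I/R²)a = 1.820·a.
Then mg = (m + 1.820)a, so a = (5.80)(9.81)/(5.80 + 1.820) = 7.467 m/s².
T = 1.820·a = 13.59 N.

T ≈ 13.6 N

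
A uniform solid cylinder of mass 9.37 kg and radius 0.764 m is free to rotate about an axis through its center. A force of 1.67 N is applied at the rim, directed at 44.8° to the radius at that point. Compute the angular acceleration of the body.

I = ½MR² = (1/2)(9.37)(0.764)² = 2.735 kg·m².
Only the tangential component produces torque: τ = F R sinθ = (1.67)(0.764) sin 44.8° = 0.8990 N·m.
Newton's second law for rotation, τ = Iα, gives α = τ/I = 0.8990/2.735 = 0.3288 rad/s².

α ≈ 0.329 rad/s²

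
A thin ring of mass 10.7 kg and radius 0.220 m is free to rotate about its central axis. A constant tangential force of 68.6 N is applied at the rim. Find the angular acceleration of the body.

α ≈ 29.1 rad/s²

I = MR² = (10.7)(0.220)² = 0.5179 kg·m².
τ = F R = (68.6)(0.220) = 15.09 N·m.
From τ = Iα: α = 15.09/0.5179 = 29.14 rad/s².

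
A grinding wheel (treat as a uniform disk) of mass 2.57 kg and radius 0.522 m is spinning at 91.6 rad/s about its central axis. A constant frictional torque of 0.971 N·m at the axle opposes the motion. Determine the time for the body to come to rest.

t ≈ 33.0 s

I = ½MR² = (1/2)(2.57)(0.522)² = 0.3501 kg·m².
The net torque has magnitude 0.971 N·m, opposing ω.
|α| = τ/I = 0.9710/0.3501 = 2.773 rad/s² (deceleration).
0 = ω₀ − |α|t ⇒ t = ω₀/|α| = 91.6/2.773 = 33.03 s.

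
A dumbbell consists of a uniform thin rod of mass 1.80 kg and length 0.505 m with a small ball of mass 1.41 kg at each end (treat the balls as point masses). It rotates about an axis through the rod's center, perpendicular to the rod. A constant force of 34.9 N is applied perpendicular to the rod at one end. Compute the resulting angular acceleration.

α ≈ 40.4 rad/s²

I_rod = (1/12)ML² = (1/12)(1.80)(0.505)² = 0.03825 kg·m².
I_balls = 2·m·(L/2)² = 2(1.41)(0.2525)² = 0.1798 kg·m².
Total I = 0.2180 kg·m².
τ = F·(L/2) = (34.9)(0.253) = 8.812 N·m.
α = τ/I = 8.812/0.2180 = 40.41 rad/s².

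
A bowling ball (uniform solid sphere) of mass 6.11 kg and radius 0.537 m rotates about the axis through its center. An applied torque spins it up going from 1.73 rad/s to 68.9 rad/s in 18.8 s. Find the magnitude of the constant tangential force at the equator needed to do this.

I = (2/5)MR² = (2/5)(6.11)(0.537)² = 0.7048 kg·m².
α = Δω/Δt = (68.9 − 1.73)/18.8 = 3.573 rad/s².
The required torque is τ = Iα = (0.7048)(3.573) = 2.518 N·m.
A tangential force at the equator gives τ = FR, so F = τ/R = 2.518/0.537 = 4.689 N.

F ≈ 4.69 N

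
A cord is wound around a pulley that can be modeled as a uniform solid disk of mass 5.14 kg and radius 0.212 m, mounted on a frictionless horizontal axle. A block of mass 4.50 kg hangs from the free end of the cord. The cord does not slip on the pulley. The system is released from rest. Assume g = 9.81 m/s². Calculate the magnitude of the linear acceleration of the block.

I = ½MR² = (1/2)(5.14)(0.212)² = 0.1155 kg·m².
Block: mg − T = ma. Pulley: TR = Iα. No-slip: a = αR, so T = (I/R²)a = 2.570·a.
Then mg = (m + 2.570)a, so a = (4.50)(9.81)/(4.50 + 2.570) = 6.244 m/s².

a ≈ 6.24 m/s²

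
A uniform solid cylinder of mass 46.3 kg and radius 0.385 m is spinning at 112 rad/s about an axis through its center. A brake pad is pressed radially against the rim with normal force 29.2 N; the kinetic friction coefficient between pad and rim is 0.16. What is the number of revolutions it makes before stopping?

≈ 1900 revolutions

I = ½MR² = (1/2)(46.3)(0.385)² = 3.431 kg·m².
Friction force f = μN = (0.16)(29.2) = 4.672 N at the rim; torque magnitude τ = fR = 1.799 N·m, opposing ω.
|α| = τ/I = 1.799/3.431 = 0.5242 rad/s² (deceleration).
ω² = ω₀² − 2|α|θ with ω = 0 ⇒ θ = ω₀²/(2|α|) = 11970 rad = 1904 rev.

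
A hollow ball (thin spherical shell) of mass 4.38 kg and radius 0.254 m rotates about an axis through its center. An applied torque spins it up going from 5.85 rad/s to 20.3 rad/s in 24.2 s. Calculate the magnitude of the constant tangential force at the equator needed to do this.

F ≈ 0.443 N

I = (2/3)MR² = (2/3)(4.38)(0.254)² = 0.1884 kg·m².
α = Δω/Δt = (20.3 − 5.85)/24.2 = 0.5971 rad/s².
The required torque is τ = Iα = (0.1884)(0.5971) = 0.1125 N·m.
A tangential force at the equator gives τ = FR, so F = τ/R = 0.1125/0.254 = 0.4429 N.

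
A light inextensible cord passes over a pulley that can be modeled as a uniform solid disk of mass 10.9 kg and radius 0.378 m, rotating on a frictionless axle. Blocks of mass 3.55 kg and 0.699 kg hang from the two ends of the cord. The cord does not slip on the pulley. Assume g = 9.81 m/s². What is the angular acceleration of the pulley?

α ≈ 7.63 rad/s²

I = ½MR² = (1/2)(10.9)(0.378)² = 0.7787 kg·m².
Heavier block: m₁g − T₁ = m₁a. Lighter block: T₂ − m₂g = m₂a.
Pulley: (T₁ − T₂)R = Iα = I(a/R), so T₁ − T₂ = (I/R²)a = (1/2)M_p a = 5.450·a.
Adding the three: (m₁ − m₂)g = (m₁ + m₂ + 5.450)a, so a = (3.55 − 0.699)(9.81)/(3.55 + 0.699 + 5.450) = 2.884 m/s².
α = a/R = 2.884/0.378 = 7.629 rad/s².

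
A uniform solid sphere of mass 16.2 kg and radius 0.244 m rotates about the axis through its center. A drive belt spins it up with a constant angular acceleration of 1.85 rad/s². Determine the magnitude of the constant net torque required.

τ ≈ 0.714 N·m

I = (2/5)MR² = (2/5)(16.2)(0.244)² = 0.3858 kg·m².
τ = Iα = (0.3858)(1.850) = 0.7137 N·m.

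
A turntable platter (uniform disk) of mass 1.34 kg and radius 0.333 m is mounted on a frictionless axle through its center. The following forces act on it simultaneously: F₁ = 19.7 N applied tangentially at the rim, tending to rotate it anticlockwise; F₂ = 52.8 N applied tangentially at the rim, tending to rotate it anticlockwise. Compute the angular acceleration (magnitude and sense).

I = ½MR² = (1/2)(1.34)(0.333)² = 0.07430 kg·m².
Taking anticlockwise as positive: τ₁ = +(19.7)(0.333) = +6.560 N·m; τ₂ = +(52.8)(0.333) = +17.58 N·m.
Net torque τ = 24.14 N·m.
α = τ/I = 24.14/0.07430 = 325.0 rad/s².

α ≈ 325 rad/s², anticlockwise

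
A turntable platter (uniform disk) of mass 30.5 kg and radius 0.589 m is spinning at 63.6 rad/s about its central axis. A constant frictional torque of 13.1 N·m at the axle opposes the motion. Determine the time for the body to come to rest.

t ≈ 25.7 s

I = ½MR² = (1/2)(30.5)(0.589)² = 5.291 kg·m².
The net torque has magnitude 13.1 N·m, opposing ω.
|α| = τ/I = 13.10/5.291 = 2.476 rad/s² (deceleration).
0 = ω₀ − |α|t ⇒ t = ω₀/|α| = 63.6/2.476 = 25.69 s.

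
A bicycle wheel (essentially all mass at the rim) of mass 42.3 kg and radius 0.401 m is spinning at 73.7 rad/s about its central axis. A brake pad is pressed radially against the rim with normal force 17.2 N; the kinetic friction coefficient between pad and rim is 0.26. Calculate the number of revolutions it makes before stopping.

I = MR² = (42.3)(0.401)² = 6.802 kg·m².
Friction force f = μN = (0.26)(17.2) = 4.472 N at the rim; torque magnitude τ = fR = 1.793 N·m, opposing ω.
|α| = τ/I = 1.793/6.802 = 0.2636 rad/s² (deceleration).
ω² = ω₀² − 2|α|θ with ω = 0 ⇒ θ = ω₀²/(2|α|) = 10300 rad = 1639 rev.

≈ 1640 revolutions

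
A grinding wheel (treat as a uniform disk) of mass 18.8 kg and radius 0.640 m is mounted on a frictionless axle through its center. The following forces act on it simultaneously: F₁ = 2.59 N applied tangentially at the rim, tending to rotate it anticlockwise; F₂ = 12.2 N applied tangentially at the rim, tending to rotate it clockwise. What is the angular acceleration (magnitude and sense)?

I = ½MR² = (1/2)(18.8)(0.640)² = 3.850 kg·m².
Taking anticlockwise as positive: τ₁ = +(2.59)(0.640) = +1.658 N·m; τ₂ = −(12.2)(0.640) = −7.808 N·m.
Net torque τ = -6.150 N·m.
α = τ/I = -6.150/3.850 = -1.597 rad/s².

α ≈ 1.60 rad/s², clockwise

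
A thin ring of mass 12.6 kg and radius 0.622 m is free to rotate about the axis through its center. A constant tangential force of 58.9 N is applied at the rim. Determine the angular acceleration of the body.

α ≈ 7.52 rad/s²

I = MR² = (12.6)(0.622)² = 4.875 kg·m².
τ = F R = (58.9)(0.622) = 36.64 N·m.
From τ = Iα: α = 36.64/4.875 = 7.515 rad/s².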